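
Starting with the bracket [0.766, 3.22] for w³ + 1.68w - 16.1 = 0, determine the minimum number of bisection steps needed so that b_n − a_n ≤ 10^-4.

15

Initial width b − a = 3.22 − 0.766 = 2.454000.
After n steps the width is (b−a)/2^n; need (b−a)/2^n ≤ 10^-4.
So n ≥ log₂(2.454000/10^-4) = log₂(24540.0000) ≈ 14.5828.
Hence n = 15.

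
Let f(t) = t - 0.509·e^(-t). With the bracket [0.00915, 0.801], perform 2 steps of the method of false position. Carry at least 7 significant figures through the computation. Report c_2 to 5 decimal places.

False-position update: c = (a·f(b) − b·f(a))/(f(b) − f(a)); replace the endpoint whose sign matches f(c).
f(0.009150) = -0.495214, f(0.801000) = 0.572520
step 1: c = 0.376409, f(c) = 0.027072 > 0 → new bracket [0.009150, 0.376409]
step 2: c = 0.357373, f(c) = 0.001322 > 0 → new bracket [0.009150, 0.357373]

0.35737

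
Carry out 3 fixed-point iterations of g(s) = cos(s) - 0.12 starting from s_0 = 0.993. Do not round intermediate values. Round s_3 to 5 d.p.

s_1 = g(0.993000) = 0.426179
s_2 = g(0.426179) = 0.790552
s_3 = g(0.790552) = 0.583453

0.58345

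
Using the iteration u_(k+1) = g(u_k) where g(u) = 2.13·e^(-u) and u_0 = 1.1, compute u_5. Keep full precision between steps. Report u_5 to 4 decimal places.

0.7762

u_1 = g(1.100000) = 0.709015
u_2 = g(0.709015) = 1.048234
u_3 = g(1.048234) = 0.746685
u_4 = g(0.746685) = 1.009482
u_5 = g(1.009482) = 0.776189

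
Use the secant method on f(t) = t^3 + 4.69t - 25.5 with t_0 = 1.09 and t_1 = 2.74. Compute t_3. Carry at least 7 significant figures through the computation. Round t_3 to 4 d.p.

f(t_0) = -19.092871, f(t_1) = 7.921424
t_2 = 2.740000 - (7.921424)·(2.740000 - 1.090000)/(7.921424 - (-19.092871)) = 2.256169; f(t_2) = -3.433991
t_3 = 2.256169 - (-3.433991)·(2.256169 - 2.740000)/(-3.433991 - (7.921424)) = 2.402484; f(t_3) = -0.365373

2.4025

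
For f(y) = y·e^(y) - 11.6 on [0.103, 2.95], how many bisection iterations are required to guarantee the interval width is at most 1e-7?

Initial width b − a = 2.95 − 0.103 = 2.847000.
After n steps the width is (b−a)/2^n; need (b−a)/2^n ≤ 1e-7.
So n ≥ log₂(2.847000/1e-7) = log₂(28470000.0000) ≈ 24.7629.
Hence n = 25.

25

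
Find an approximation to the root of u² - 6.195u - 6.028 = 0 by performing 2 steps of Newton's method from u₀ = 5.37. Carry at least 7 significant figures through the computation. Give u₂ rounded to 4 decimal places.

7.0922

f'(u) = 2u - 6.195
u_0 = 5.370000: f = -10.458250, f' = 4.545000 → u_1 = 5.370000 - (-10.458250)/(4.545000) = 7.671045
u_1 = 7.671045: f = 5.294809, f' = 9.147090 → u_2 = 7.671045 - (5.294809)/(9.147090) = 7.092193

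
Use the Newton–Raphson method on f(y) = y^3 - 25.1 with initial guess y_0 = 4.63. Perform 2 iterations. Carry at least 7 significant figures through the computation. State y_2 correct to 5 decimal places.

3.01005

f'(y) = 3y^2
y_0 = 4.630000: f = 74.152847, f' = 64.310700 → y_1 = 4.630000 - (74.152847)/(64.310700) = 3.476959
y_1 = 3.476959: f = 16.933820, f' = 36.267740 → y_2 = 3.476959 - (16.933820)/(36.267740) = 3.010048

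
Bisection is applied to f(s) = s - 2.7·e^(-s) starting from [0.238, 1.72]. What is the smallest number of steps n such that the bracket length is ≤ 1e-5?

Initial width b − a = 1.72 − 0.238 = 1.482000.
After n steps the width is (b−a)/2^n; need (b−a)/2^n ≤ 1e-5.
So n ≥ log₂(1.482000/1e-5) = log₂(148200.0000) ≈ 17.1772.
Hence n = 18.

18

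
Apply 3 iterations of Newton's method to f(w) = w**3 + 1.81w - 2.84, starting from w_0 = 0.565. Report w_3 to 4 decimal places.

Newton update: w ← w − f(w)/f'(w).
f'(w) = 3w**2 + 1.81
w_0 = 0.565000: f = -1.636988, f' = 2.767675 → w_1 = 0.565000 - (-1.636988)/(2.767675) = 1.156467
w_1 = 1.156467: f = 0.799881, f' = 5.822246 → w_2 = 1.156467 - (0.799881)/(5.822246) = 1.019083
w_2 = 1.019083: f = 0.062889, f' = 4.925591 → w_3 = 1.019083 - (0.062889)/(4.925591) = 1.006315

1.0063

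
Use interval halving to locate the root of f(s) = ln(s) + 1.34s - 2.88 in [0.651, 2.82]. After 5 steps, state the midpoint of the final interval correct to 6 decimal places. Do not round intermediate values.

f(0.651000) = -2.436906, f(2.820000) = 1.935537 (opposite signs)
step 1: m = 1.735500, f(m) = -0.003134 < 0 → root in [1.735500, 2.820000]
step 2: m = 2.277750, f(m) = 0.995373 > 0 → root in [1.735500, 2.277750]
step 3: m = 2.006625, f(m) = 0.505332 > 0 → root in [1.735500, 2.006625]
step 4: m = 1.871063, f(m) = 0.253730 > 0 → root in [1.735500, 1.871063]
step 5: m = 1.803281, f(m) = 0.126005 > 0 → root in [1.735500, 1.803281]
Midpoint of [1.735500, 1.803281] = 1.769391

1.769391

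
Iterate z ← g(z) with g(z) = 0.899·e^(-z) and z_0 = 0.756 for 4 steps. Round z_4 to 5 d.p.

0.54602

z_1 = g(0.756000) = 0.422117
z_2 = g(0.422117) = 0.589436
z_3 = g(0.589436) = 0.498621
z_4 = g(0.498621) = 0.546023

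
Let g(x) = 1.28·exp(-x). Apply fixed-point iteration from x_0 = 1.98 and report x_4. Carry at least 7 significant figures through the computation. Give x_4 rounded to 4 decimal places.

x_1 = g(1.980000) = 0.176729
x_2 = g(0.176729) = 1.072649
x_3 = g(1.072649) = 0.437889
x_4 = g(0.437889) = 0.826108

0.8261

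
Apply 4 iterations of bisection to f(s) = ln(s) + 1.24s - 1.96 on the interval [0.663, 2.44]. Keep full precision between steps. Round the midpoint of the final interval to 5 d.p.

1.38491

f(0.663000) = -1.548860, f(2.440000) = 1.957598 (opposite signs)
step 1: m = 1.551500, f(m) = 0.403082 > 0 → root in [0.663000, 1.551500]
step 2: m = 1.107250, f(m) = -0.485131 < 0 → root in [1.107250, 1.551500]
step 3: m = 1.329375, f(m) = -0.026866 < 0 → root in [1.329375, 1.551500]
step 4: m = 1.440437, f(m) = 0.191089 > 0 → root in [1.329375, 1.440437]
Midpoint of [1.329375, 1.440437] = 1.384906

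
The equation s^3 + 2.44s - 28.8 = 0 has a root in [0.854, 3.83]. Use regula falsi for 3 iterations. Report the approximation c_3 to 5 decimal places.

f(0.854000) = -26.093404, f(3.830000) = 36.727087
step 1: c = 2.090125, f(c) = -14.569130 < 0 → new bracket [2.090125, 3.830000]
step 2: c = 2.584283, f(c) = -5.235157 < 0 → new bracket [2.584283, 3.830000]
step 3: c = 2.739697, f(c) = -1.551127 < 0 → new bracket [2.739697, 3.830000]

2.73970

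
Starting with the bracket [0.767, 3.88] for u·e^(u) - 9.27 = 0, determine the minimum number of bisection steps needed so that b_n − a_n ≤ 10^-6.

22

Initial width b − a = 3.88 − 0.767 = 3.113000.
After n steps the width is (b−a)/2^n; need (b−a)/2^n ≤ 10^-6.
So n ≥ log₂(3.113000/10^-6) = log₂(3113000.0000) ≈ 21.5699.
Hence n = 22.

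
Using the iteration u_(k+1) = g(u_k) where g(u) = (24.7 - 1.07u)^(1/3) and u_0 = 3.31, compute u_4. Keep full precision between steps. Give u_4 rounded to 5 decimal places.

2.78988

u_1 = g(3.310000) = 2.765839
u_2 = g(2.765839) = 2.790981
u_3 = g(2.790981) = 2.789829
u_4 = g(2.789829) = 2.789882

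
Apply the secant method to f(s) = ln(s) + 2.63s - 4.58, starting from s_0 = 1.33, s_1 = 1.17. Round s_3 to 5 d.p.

f(s_0) = -0.796921, f(s_1) = -1.345896
s_2 = 1.170000 - (-1.345896)·(1.170000 - 1.330000)/(-1.345896 - (-0.796921)) = 1.562264; f(s_2) = -0.025108
s_3 = 1.562264 - (-0.025108)·(1.562264 - 1.170000)/(-0.025108 - (-1.345896)) = 1.569721; f(s_3) = -0.000735

1.56972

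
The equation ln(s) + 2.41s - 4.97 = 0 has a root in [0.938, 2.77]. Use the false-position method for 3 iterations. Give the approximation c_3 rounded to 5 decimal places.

False-position update: c = (a·f(b) − b·f(a))/(f(b) − f(a)); replace the endpoint whose sign matches f(c).
f(0.938000) = -2.773425, f(2.770000) = 2.724547
step 1: c = 1.862143, f(c) = 0.139494 > 0 → new bracket [0.938000, 1.862143]
step 2: c = 1.817888, f(c) = 0.008786 > 0 → new bracket [0.938000, 1.817888]
step 3: c = 1.815110, f(c) = 0.000560 > 0 → new bracket [0.938000, 1.815110]

1.81511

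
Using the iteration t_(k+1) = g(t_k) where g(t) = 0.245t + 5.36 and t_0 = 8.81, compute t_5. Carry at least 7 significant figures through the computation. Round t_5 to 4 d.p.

t_1 = g(8.810000) = 7.518450
t_2 = g(7.518450) = 7.202020
t_3 = g(7.202020) = 7.124495
t_4 = g(7.124495) = 7.105501
t_5 = g(7.105501) = 7.100848

7.1008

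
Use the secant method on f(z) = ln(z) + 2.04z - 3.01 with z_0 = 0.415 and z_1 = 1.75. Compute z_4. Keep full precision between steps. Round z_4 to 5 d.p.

1.33418

f(z_0) = -3.042877, f(z_1) = 1.119616
z_2 = 1.750000 - (1.119616)·(1.750000 - 0.415000)/(1.119616 - (-3.042877)) = 1.390915; f(z_2) = 0.157429
z_3 = 1.390915 - (0.157429)·(1.390915 - 1.750000)/(0.157429 - (1.119616)) = 1.332163; f(z_3) = -0.005583
z_4 = 1.332163 - (-0.005583)·(1.332163 - 1.390915)/(-0.005583 - (0.157429)) = 1.334175; f(z_4) = 0.000031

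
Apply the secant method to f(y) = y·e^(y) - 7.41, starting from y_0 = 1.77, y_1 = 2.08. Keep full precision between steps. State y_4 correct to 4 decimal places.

f(y_0) = 2.981410, f(y_1) = 9.239295
y_2 = 2.080000 - (9.239295)·(2.080000 - 1.770000)/(9.239295 - (2.981410)) = 1.622308; f(y_2) = 0.806616
y_3 = 1.622308 - (0.806616)·(1.622308 - 2.080000)/(0.806616 - (9.239295)) = 1.578529; f(y_3) = 0.242418
y_4 = 1.578529 - (0.242418)·(1.578529 - 1.622308)/(0.242418 - (0.806616)) = 1.559718; f(y_4) = 0.010323

1.5597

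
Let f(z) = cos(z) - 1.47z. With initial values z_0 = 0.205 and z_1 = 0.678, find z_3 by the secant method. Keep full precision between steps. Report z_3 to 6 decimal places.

0.571798

f(z_0) = 0.677711, f(z_1) = -0.217831
z_2 = 0.678000 - (-0.217831)·(0.678000 - 0.205000)/(-0.217831 - (0.677711)) = 0.562948; f(z_2) = 0.018153
z_3 = 0.562948 - (0.018153)·(0.562948 - 0.678000)/(0.018153 - (-0.217831)) = 0.571798; f(z_3) = 0.000387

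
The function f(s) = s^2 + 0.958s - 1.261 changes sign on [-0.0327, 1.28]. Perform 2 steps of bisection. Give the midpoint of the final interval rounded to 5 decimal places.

f(-0.032700) = -1.291257, f(1.280000) = 1.603640 (opposite signs)
step 1: m = 0.623650, f(m) = -0.274604 < 0 → root in [0.623650, 1.280000]
step 2: m = 0.951825, f(m) = 0.556819 > 0 → root in [0.623650, 0.951825]
Midpoint of [0.623650, 0.951825] = 0.787737

0.78774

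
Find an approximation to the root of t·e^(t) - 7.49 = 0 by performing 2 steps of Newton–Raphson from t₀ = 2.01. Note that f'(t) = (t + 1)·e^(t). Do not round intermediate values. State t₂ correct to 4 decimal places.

Newton update: t ← t − f(t)/f'(t).
t_0 = 2.010000: f = 7.511268, f' = 22.464585 → t_1 = 2.010000 - (7.511268)/(22.464585) = 1.675640
t_1 = 1.675640: f = 1.461620, f' = 14.293831 → t_2 = 1.675640 - (1.461620)/(14.293831) = 1.573384

1.5734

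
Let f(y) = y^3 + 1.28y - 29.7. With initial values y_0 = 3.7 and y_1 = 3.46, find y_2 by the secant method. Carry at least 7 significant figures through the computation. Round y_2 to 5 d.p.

f(y_0) = 25.689000, f(y_1) = 16.150536
y_2 = 3.460000 - (16.150536)·(3.460000 - 3.700000)/(16.150536 - (25.689000)) = 3.053632; f(y_2) = 2.682748

3.05363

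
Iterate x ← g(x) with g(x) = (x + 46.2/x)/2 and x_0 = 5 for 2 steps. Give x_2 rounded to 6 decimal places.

6.804382

x_1 = g(5.000000) = 7.120000
x_2 = g(7.120000) = 6.804382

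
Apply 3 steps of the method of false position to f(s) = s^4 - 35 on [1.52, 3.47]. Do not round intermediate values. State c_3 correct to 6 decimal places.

f(1.520000) = -29.662052, f(3.470000) = 109.983273
step 1: c = 1.934199, f(c) = -21.003968 < 0 → new bracket [1.934199, 3.470000]
step 2: c = 2.180467, f(c) = -12.395339 < 0 → new bracket [2.180467, 3.470000]
step 3: c = 2.311080, f(c) = -6.472769 < 0 → new bracket [2.311080, 3.470000]

2.311080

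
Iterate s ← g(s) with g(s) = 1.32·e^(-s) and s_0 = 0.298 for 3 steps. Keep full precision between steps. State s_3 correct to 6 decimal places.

s_1 = g(0.298000) = 0.979838
s_2 = g(0.979838) = 0.495491
s_3 = g(0.495491) = 0.804239

0.804239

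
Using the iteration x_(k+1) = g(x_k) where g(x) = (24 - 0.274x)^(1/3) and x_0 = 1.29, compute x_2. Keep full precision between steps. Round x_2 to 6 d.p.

x_1 = g(1.290000) = 2.870269
x_2 = g(2.870269) = 2.852641

2.852641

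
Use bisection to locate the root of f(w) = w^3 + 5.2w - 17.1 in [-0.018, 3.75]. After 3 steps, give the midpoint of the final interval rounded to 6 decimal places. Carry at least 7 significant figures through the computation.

f(-0.018000) = -17.193606, f(3.750000) = 55.134375 (opposite signs)
step 1: m = 1.866000, f(m) = -0.899470 < 0 → root in [1.866000, 3.750000]
step 2: m = 2.808000, f(m) = 19.642298 > 0 → root in [1.866000, 2.808000]
step 3: m = 2.337000, f(m) = 7.816087 > 0 → root in [1.866000, 2.337000]
Midpoint of [1.866000, 2.337000] = 2.101500

2.101500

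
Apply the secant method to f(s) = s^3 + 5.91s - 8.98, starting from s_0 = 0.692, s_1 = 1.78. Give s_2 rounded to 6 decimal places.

1.114550

Secant update: s_(k+1) = s_k − f(s_k)·(s_k − s_(k-1))/(f(s_k) − f(s_(k-1))).
f(s_0) = -4.558906, f(s_1) = 7.179552
s_2 = 1.780000 - (7.179552)·(1.780000 - 0.692000)/(7.179552 - (-4.558906)) = 1.114550; f(s_2) = -1.008488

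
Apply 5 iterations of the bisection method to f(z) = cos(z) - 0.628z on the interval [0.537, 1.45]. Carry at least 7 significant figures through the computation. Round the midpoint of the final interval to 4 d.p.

0.9507

f(0.537000) = 0.522011, f(1.450000) = -0.790097 (opposite signs)
step 1: m = 0.993500, f(m) = -0.078158 < 0 → root in [0.537000, 0.993500]
step 2: m = 0.765250, f(m) = 0.240632 > 0 → root in [0.765250, 0.993500]
step 3: m = 0.879375, f(m) = 0.085385 > 0 → root in [0.879375, 0.993500]
step 4: m = 0.936438, f(m) = 0.004578 > 0 → root in [0.936438, 0.993500]
step 5: m = 0.964969, f(m) = -0.036558 < 0 → root in [0.936438, 0.964969]
Midpoint of [0.936438, 0.964969] = 0.950703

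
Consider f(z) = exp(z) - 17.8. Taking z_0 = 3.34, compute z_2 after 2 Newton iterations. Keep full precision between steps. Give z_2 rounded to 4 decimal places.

f'(z) = exp(z)
z_0 = 3.340000: f = 10.419127, f' = 28.219127 → z_1 = 3.340000 - (10.419127)/(28.219127) = 2.970778
z_1 = 2.970778: f = 1.707087, f' = 19.507087 → z_2 = 2.970778 - (1.707087)/(19.507087) = 2.883267

2.8833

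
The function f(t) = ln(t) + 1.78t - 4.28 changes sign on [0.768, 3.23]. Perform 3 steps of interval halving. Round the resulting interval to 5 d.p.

[1.99900, 2.30675]

f(0.768000) = -3.176926, f(3.230000) = 2.641882 (opposite signs)
step 1: m = 1.999000, f(m) = -0.029133 < 0 → root in [1.999000, 3.230000]
step 2: m = 2.614500, f(m) = 1.334883 > 0 → root in [1.999000, 2.614500]
step 3: m = 2.306750, f(m) = 0.661855 > 0 → root in [1.999000, 2.306750]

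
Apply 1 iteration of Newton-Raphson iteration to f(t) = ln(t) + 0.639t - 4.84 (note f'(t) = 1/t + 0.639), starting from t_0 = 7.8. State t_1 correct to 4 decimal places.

t_0 = 7.800000: f = 2.198324, f' = 0.767205 → t_1 = 7.800000 - (2.198324)/(0.767205) = 4.934634

4.9346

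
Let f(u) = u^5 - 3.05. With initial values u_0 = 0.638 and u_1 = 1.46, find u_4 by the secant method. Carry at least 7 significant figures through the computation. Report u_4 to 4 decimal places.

f(u_0) = -2.944293, f(u_1) = 3.583829
u_2 = 1.460000 - (3.583829)·(1.460000 - 0.638000)/(3.583829 - (-2.944293)) = 1.008736; f(u_2) = -2.005551
u_3 = 1.008736 - (-2.005551)·(1.008736 - 1.460000)/(-2.005551 - (3.583829)) = 1.170656; f(u_3) = -0.851399
u_4 = 1.170656 - (-0.851399)·(1.170656 - 1.008736)/(-0.851399 - (-2.005551)) = 1.290102; f(u_4) = 0.523715

1.2901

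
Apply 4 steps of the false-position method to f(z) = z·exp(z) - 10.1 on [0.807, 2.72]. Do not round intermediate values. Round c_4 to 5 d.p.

1.66989

f(0.807000) = -8.291372, f(2.720000) = 31.190477
step 1: c = 1.208739, f(c) = -6.051621 < 0 → new bracket [1.208739, 2.720000]
step 2: c = 1.454310, f(c) = -3.873332 < 0 → new bracket [1.454310, 2.720000]
step 3: c = 1.594125, f(c) = -2.250503 < 0 → new bracket [1.594125, 2.720000]
step 4: c = 1.669894, f(c) = -1.230189 < 0 → new bracket [1.669894, 2.720000]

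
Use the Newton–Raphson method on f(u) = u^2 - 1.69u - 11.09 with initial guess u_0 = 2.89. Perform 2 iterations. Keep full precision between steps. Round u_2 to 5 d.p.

f'(u) = 2u - 1.69
u_0 = 2.890000: f = -7.622000, f' = 4.090000 → u_1 = 2.890000 - (-7.622000)/(4.090000) = 4.753570
u_1 = 4.753570: f = 3.472892, f' = 7.817139 → u_2 = 4.753570 - (3.472892)/(7.817139) = 4.309303

4.30930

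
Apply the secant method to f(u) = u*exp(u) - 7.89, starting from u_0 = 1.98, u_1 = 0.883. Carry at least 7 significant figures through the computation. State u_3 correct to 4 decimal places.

f(u_0) = 6.450631, f(u_1) = -5.754779
u_2 = 0.883000 - (-5.754779)·(0.883000 - 1.980000)/(-5.754779 - (6.450631)) = 1.400229; f(u_2) = -2.210490
u_3 = 1.400229 - (-2.210490)·(1.400229 - 0.883000)/(-2.210490 - (-5.754779)) = 1.722813; f(u_3) = 1.758197

1.7228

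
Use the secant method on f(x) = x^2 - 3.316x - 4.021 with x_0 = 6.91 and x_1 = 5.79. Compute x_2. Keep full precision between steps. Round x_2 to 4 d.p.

f(x_0) = 20.813540, f(x_1) = 10.303460
x_2 = 5.790000 - (10.303460)·(5.790000 - 6.910000)/(10.303460 - (20.813540)) = 4.692018; f(x_2) = 2.435303

4.6920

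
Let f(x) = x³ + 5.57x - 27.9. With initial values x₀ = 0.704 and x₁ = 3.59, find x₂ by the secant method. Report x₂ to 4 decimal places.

1.8040

f(x_0) = -23.629806, f(x_1) = 38.364579
x_2 = 3.590000 - (38.364579)·(3.590000 - 0.704000)/(38.364579 - (-23.629806)) = 1.804029; f(x_2) = -11.980309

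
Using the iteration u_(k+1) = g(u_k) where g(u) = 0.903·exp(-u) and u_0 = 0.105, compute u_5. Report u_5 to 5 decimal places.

u_1 = g(0.105000) = 0.812993
u_2 = g(0.812993) = 0.400506
u_3 = g(0.400506) = 0.604993
u_4 = g(0.604993) = 0.493109
u_5 = g(0.493109) = 0.551484

0.55148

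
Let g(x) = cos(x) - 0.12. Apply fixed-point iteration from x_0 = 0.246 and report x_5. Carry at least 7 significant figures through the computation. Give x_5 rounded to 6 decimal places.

0.693859

x_1 = g(0.246000) = 0.849894
x_2 = g(0.849894) = 0.540063
x_3 = g(0.540063) = 0.737677
x_4 = g(0.737677) = 0.620033
x_5 = g(0.620033) = 0.693859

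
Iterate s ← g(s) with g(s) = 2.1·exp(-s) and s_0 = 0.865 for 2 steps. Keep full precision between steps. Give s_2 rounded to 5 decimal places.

s_1 = g(0.865000) = 0.884208
s_2 = g(0.884208) = 0.867386

0.86739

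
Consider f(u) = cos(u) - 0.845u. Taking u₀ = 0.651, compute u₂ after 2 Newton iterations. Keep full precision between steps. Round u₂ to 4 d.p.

Newton update: u ← u − f(u)/f'(u).
f'(u) = -sin(u) - 0.845
u_0 = 0.651000: f = 0.245383, f' = -1.450982 → u_1 = 0.651000 - (0.245383)/(-1.450982) = 0.820115
u_1 = 0.820115: f = -0.010860, f' = -1.576224 → u_2 = 0.820115 - (-0.010860)/(-1.576224) = 0.813225

0.8132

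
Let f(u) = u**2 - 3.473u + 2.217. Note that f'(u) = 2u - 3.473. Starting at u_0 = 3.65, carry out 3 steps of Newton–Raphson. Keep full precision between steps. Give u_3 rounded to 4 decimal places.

2.6306

Newton update: u ← u − f(u)/f'(u).
u_0 = 3.650000: f = 2.863050, f' = 3.827000 → u_1 = 3.650000 - (2.863050)/(3.827000) = 2.901881
u_1 = 2.901881: f = 0.559681, f' = 2.330763 → u_2 = 2.901881 - (0.559681)/(2.330763) = 2.661753
u_2 = 2.661753: f = 0.057661, f' = 1.850507 → u_3 = 2.661753 - (0.057661)/(1.850507) = 2.630593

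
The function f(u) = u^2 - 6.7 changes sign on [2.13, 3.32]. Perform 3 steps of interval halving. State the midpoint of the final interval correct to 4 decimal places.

2.6506

f(2.130000) = -2.163100, f(3.320000) = 4.322400 (opposite signs)
step 1: m = 2.725000, f(m) = 0.725625 > 0 → root in [2.130000, 2.725000]
step 2: m = 2.427500, f(m) = -0.807244 < 0 → root in [2.427500, 2.725000]
step 3: m = 2.576250, f(m) = -0.062936 < 0 → root in [2.576250, 2.725000]
Midpoint of [2.576250, 2.725000] = 2.650625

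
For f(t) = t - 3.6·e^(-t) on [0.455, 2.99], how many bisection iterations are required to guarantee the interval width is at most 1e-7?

25

Initial width b − a = 2.99 − 0.455 = 2.535000.
After n steps the width is (b−a)/2^n; need (b−a)/2^n ≤ 1e-7.
So n ≥ log₂(2.535000/1e-7) = log₂(25350000.0000) ≈ 24.5955.
Hence n = 25.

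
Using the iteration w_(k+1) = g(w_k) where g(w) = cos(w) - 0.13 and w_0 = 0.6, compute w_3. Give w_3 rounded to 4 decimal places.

w_1 = g(0.600000) = 0.695336
w_2 = g(0.695336) = 0.637839
w_3 = g(0.637839) = 0.673385

0.6734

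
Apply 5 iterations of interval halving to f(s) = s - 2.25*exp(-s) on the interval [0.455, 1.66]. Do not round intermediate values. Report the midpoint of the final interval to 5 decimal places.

f(0.455000) = -0.972508, f(1.660000) = 1.232187 (opposite signs)
step 1: m = 1.057500, f(m) = 0.276023 > 0 → root in [0.455000, 1.057500]
step 2: m = 0.756250, f(m) = -0.299953 < 0 → root in [0.756250, 1.057500]
step 3: m = 0.906875, f(m) = -0.001639 < 0 → root in [0.906875, 1.057500]
step 4: m = 0.982187, f(m) = 0.139583 > 0 → root in [0.906875, 0.982187]
step 5: m = 0.944531, f(m) = 0.069592 > 0 → root in [0.906875, 0.944531]
Midpoint of [0.906875, 0.944531] = 0.925703

0.92570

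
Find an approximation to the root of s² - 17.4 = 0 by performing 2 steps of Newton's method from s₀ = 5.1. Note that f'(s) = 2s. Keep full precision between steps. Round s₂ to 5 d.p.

s_0 = 5.100000: f = 8.610000, f' = 10.200000 → s_1 = 5.100000 - (8.610000)/(10.200000) = 4.255882
s_1 = 4.255882: f = 0.712535, f' = 8.511765 → s_2 = 4.255882 - (0.712535)/(8.511765) = 4.172171

4.17217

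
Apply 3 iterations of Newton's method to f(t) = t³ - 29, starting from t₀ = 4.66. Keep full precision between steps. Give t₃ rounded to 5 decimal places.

Newton update: t ← t − f(t)/f'(t).
f'(t) = 3t²
t_0 = 4.660000: f = 72.194696, f' = 65.146800 → t_1 = 4.660000 - (72.194696)/(65.146800) = 3.551815
t_1 = 3.551815: f = 15.807537, f' = 37.846173 → t_2 = 3.551815 - (15.807537)/(37.846173) = 3.134137
t_2 = 3.134137: f = 1.786034, f' = 29.468436 → t_3 = 3.134137 - (1.786034)/(29.468436) = 3.073528

3.07353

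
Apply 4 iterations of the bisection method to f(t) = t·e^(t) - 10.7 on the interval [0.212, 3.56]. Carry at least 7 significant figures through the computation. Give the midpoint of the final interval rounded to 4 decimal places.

f(0.212000) = -10.437937, f(3.560000) = 114.480982 (opposite signs)
step 1: m = 1.886000, f(m) = 1.734293 > 0 → root in [0.212000, 1.886000]
step 2: m = 1.049000, f(m) = -7.705320 < 0 → root in [1.049000, 1.886000]
step 3: m = 1.467500, f(m) = -4.333434 < 0 → root in [1.467500, 1.886000]
step 4: m = 1.676750, f(m) = -1.732496 < 0 → root in [1.676750, 1.886000]
Midpoint of [1.676750, 1.886000] = 1.781375

1.7814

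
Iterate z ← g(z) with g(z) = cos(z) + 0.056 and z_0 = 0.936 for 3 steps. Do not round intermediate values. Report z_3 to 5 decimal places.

0.71397

z_1 = g(0.936000) = 0.649014
z_2 = g(0.649014) = 0.852680
z_3 = g(0.852680) = 0.713967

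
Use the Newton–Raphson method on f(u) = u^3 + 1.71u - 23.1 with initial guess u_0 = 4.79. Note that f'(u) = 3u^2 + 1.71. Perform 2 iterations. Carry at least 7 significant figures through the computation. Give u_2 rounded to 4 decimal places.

2.8099

u_0 = 4.790000: f = 94.993139, f' = 70.542300 → u_1 = 4.790000 - (94.993139)/(70.542300) = 3.443388
u_1 = 3.443388: f = 23.616156, f' = 37.280754 → u_2 = 3.443388 - (23.616156)/(37.280754) = 2.809920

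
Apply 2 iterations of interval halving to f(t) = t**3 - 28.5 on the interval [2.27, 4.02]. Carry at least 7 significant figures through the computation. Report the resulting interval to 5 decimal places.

f(2.270000) = -16.802917, f(4.020000) = 36.464808 (opposite signs)
step 1: m = 3.145000, f(m) = 2.607274 > 0 → root in [2.270000, 3.145000]
step 2: m = 2.707500, f(m) = -8.652519 < 0 → root in [2.707500, 3.145000]

[2.70750, 3.14500]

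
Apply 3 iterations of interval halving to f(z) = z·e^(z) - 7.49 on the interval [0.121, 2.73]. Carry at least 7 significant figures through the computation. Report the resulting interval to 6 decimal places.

f(0.121000) = -7.353436, f(2.730000) = 34.368782 (opposite signs)
step 1: m = 1.425500, f(m) = -1.560009 < 0 → root in [1.425500, 2.730000]
step 2: m = 2.077750, f(m) = 9.103907 > 0 → root in [1.425500, 2.077750]
step 3: m = 1.751625, f(m) = 2.606299 > 0 → root in [1.425500, 1.751625]

[1.425500, 1.751625]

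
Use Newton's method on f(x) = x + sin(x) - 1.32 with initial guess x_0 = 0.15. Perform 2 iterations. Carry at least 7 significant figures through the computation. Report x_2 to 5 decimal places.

0.68622

f'(x) = 1 + cos(x)
x_0 = 0.150000: f = -1.020562, f' = 1.988771 → x_1 = 0.150000 - (-1.020562)/(1.988771) = 0.663162
x_1 = 0.663162: f = -0.041226, f' = 1.788050 → x_2 = 0.663162 - (-0.041226)/(1.788050) = 0.686219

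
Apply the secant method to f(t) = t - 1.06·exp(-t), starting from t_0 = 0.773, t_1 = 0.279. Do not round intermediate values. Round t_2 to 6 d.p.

0.599265

f(t_0) = 0.283676, f(t_1) = -0.522932
t_2 = 0.279000 - (-0.522932)·(0.279000 - 0.773000)/(-0.522932 - (0.283676)) = 0.599265; f(t_2) = 0.017097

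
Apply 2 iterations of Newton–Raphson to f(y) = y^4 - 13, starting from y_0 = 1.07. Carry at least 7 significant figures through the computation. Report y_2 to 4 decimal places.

2.6704

Newton update: y ← y − f(y)/f'(y).
f'(y) = 4y^3
y_0 = 1.070000: f = -11.689204, f' = 4.900172 → y_1 = 1.070000 - (-11.689204)/(4.900172) = 3.455468
y_1 = 3.455468: f = 129.569804, f' = 165.036747 → y_2 = 3.455468 - (129.569804)/(165.036747) = 2.670371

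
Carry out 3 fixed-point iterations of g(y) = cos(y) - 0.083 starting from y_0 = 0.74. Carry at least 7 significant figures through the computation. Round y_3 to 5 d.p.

0.67552

y_1 = g(0.740000) = 0.655469
y_2 = g(0.655469) = 0.709762
y_3 = g(0.709762) = 0.675517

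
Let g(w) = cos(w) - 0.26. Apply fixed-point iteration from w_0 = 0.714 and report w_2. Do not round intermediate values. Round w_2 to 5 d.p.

0.61961

w_1 = g(0.714000) = 0.495748
w_2 = g(0.495748) = 0.619613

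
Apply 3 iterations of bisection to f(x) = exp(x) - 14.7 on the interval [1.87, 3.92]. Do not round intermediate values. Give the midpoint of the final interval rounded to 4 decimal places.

f(1.870000) = -8.211704, f(3.920000) = 35.700445 (opposite signs)
step 1: m = 2.895000, f(m) = 3.383501 > 0 → root in [1.870000, 2.895000]
step 2: m = 2.382500, f(m) = -3.868051 < 0 → root in [2.382500, 2.895000]
step 3: m = 2.638750, f(m) = -0.704302 < 0 → root in [2.638750, 2.895000]
Midpoint of [2.638750, 2.895000] = 2.766875

2.7669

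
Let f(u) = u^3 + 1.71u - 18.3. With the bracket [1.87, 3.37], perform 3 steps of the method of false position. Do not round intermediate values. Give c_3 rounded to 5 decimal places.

f(1.870000) = -8.563097, f(3.370000) = 25.735453
step 1: c = 2.244495, f(c) = -3.154686 < 0 → new bracket [2.244495, 3.370000]
step 2: c = 2.367396, f(c) = -0.983534 < 0 → new bracket [2.367396, 3.370000]
step 3: c = 2.404302, f(c) = -0.290172 < 0 → new bracket [2.404302, 3.370000]

2.40430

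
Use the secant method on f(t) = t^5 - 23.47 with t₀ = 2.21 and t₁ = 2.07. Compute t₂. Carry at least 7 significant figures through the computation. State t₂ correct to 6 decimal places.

1.931678

f(t_0) = 29.248297, f(t_1) = 14.535962
t_2 = 2.070000 - (14.535962)·(2.070000 - 2.210000)/(14.535962 - (29.248297)) = 1.931678; f(t_2) = 3.425155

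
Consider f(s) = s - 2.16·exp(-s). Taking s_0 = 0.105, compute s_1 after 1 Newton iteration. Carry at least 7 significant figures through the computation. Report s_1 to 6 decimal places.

0.729750

Newton update: s ← s − f(s)/f'(s).
f'(s) = 1 + 2.16·exp(-s)
s_0 = 0.105000: f = -1.839701, f' = 2.944701 → s_1 = 0.105000 - (-1.839701)/(2.944701) = 0.729750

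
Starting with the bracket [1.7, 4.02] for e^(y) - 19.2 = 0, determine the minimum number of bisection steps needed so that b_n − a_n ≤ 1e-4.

Initial width b − a = 4.02 − 1.7 = 2.320000.
After n steps the width is (b−a)/2^n; need (b−a)/2^n ≤ 1e-4.
So n ≥ log₂(2.320000/1e-4) = log₂(23200.0000) ≈ 14.5018.
Hence n = 15.

15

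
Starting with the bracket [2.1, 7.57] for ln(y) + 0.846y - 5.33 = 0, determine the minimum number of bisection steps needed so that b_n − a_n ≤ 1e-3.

13

Initial width b − a = 7.57 − 2.1 = 5.470000.
After n steps the width is (b−a)/2^n; need (b−a)/2^n ≤ 1e-3.
So n ≥ log₂(5.470000/1e-3) = log₂(5470.0000) ≈ 12.4173.
Hence n = 13.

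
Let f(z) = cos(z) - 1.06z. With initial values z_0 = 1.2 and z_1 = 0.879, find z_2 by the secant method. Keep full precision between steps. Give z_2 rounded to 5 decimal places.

f(z_0) = -0.909642, f(z_1) = -0.293818
z_2 = 0.879000 - (-0.293818)·(0.879000 - 1.200000)/(-0.293818 - (-0.909642)) = 0.725846; f(z_2) = -0.021459

0.72585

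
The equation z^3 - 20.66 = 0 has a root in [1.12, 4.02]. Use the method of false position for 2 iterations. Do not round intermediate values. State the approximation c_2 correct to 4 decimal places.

f(1.120000) = -19.255072, f(4.020000) = 44.304808
step 1: c = 1.998537, f(c) = -12.677543 < 0 → new bracket [1.998537, 4.020000]
step 2: c = 2.448276, f(c) = -5.984898 < 0 → new bracket [2.448276, 4.020000]

2.4483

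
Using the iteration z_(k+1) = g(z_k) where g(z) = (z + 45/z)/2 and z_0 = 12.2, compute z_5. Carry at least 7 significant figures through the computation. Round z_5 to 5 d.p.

6.70820

z_1 = g(12.200000) = 7.944262
z_2 = g(7.944262) = 6.804364
z_3 = g(6.804364) = 6.708883
z_4 = g(6.708883) = 6.708204
z_5 = g(6.708204) = 6.708204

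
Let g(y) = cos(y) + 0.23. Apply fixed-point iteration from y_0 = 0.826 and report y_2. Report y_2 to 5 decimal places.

y_1 = g(0.826000) = 0.907822
y_2 = g(0.907822) = 0.845464

0.84546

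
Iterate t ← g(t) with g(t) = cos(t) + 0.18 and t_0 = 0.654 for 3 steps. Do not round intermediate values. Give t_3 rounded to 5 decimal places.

t_1 = g(0.654000) = 0.973657
t_2 = g(0.973657) = 0.742279
t_3 = g(0.742279) = 0.916930

0.91693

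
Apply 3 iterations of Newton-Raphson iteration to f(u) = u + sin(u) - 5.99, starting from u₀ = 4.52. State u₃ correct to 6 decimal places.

6.172496

Newton update: u ← u − f(u)/f'(u).
f'(u) = 1 + cos(u)
u_0 = 4.520000: f = -2.451550, f' = 0.808796 → u_1 = 4.520000 - (-2.451550)/(0.808796) = 7.551112
u_1 = 7.551112: f = 2.515597, f' = 1.298260 → u_2 = 7.551112 - (2.515597)/(1.298260) = 5.613445
u_2 = 5.613445: f = -0.997338, f' = 1.783983 → u_3 = 5.613445 - (-0.997338)/(1.783983) = 6.172496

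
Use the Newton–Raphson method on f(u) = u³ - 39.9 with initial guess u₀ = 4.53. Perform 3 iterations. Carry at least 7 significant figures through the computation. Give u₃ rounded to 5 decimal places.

3.41718

Newton update: u ← u − f(u)/f'(u).
f'(u) = 3u²
u_0 = 4.530000: f = 53.059677, f' = 61.562700 → u_1 = 4.530000 - (53.059677)/(61.562700) = 3.668120
u_1 = 3.668120: f = 9.454926, f' = 40.365307 → u_2 = 3.668120 - (9.454926)/(40.365307) = 3.433886
u_2 = 3.433886: f = 0.590909, f' = 35.374714 → u_3 = 3.433886 - (0.590909)/(35.374714) = 3.417181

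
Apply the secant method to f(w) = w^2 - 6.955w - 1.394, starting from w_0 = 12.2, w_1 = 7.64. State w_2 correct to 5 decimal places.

f(w_0) = 62.595000, f(w_1) = 3.839400
w_2 = 7.640000 - (3.839400)·(7.640000 - 12.200000)/(3.839400 - (62.595000)) = 7.342026; f(w_2) = 1.447552

7.34203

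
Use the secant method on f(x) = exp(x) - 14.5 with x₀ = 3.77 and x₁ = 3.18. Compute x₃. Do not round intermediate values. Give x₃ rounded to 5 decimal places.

2.72236

f(x_0) = 28.880065, f(x_1) = 9.546754
x_2 = 3.180000 - (9.546754)·(3.180000 - 3.770000)/(9.546754 - (28.880065)) = 2.888659; f(x_2) = 3.469198
x_3 = 2.888659 - (3.469198)·(2.888659 - 3.180000)/(3.469198 - (9.546754)) = 2.722355; f(x_3) = 0.716121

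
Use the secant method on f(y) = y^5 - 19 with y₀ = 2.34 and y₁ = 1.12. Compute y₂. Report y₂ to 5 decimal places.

f(y_0) = 51.158337, f(y_1) = -17.237658
y_2 = 1.120000 - (-17.237658)·(1.120000 - 2.340000)/(-17.237658 - (51.158337)) = 1.427473; f(y_2) = -13.072931

1.42747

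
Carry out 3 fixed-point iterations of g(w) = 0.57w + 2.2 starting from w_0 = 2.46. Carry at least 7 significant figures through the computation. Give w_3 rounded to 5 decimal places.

w_1 = g(2.460000) = 3.602200
w_2 = g(3.602200) = 4.253254
w_3 = g(4.253254) = 4.624355

4.62435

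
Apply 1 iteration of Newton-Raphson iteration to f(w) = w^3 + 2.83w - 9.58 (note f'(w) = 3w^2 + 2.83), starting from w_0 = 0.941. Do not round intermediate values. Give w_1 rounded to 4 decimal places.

w_0 = 0.941000: f = -6.083732, f' = 5.486443 → w_1 = 0.941000 - (-6.083732)/(5.486443) = 2.049866

2.0499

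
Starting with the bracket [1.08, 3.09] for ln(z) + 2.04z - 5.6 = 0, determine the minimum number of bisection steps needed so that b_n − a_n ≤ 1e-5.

Initial width b − a = 3.09 − 1.08 = 2.010000.
After n steps the width is (b−a)/2^n; need (b−a)/2^n ≤ 1e-5.
So n ≥ log₂(2.010000/1e-5) = log₂(201000.0000) ≈ 17.6168.
Hence n = 18.

18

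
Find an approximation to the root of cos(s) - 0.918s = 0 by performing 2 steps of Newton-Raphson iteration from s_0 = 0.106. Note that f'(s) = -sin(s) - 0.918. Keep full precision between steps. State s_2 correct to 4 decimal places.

0.7842

s_0 = 0.106000: f = 0.897079, f' = -1.023802 → s_1 = 0.106000 - (0.897079)/(-1.023802) = 0.982224
s_1 = 0.982224: f = -0.346507, f' = -1.749734 → s_2 = 0.982224 - (-0.346507)/(-1.749734) = 0.784190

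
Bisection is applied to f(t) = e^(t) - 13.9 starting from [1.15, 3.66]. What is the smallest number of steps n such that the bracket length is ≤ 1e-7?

25

Initial width b − a = 3.66 − 1.15 = 2.510000.
After n steps the width is (b−a)/2^n; need (b−a)/2^n ≤ 1e-7.
So n ≥ log₂(2.510000/1e-7) = log₂(25100000.0000) ≈ 24.5812.
Hence n = 25.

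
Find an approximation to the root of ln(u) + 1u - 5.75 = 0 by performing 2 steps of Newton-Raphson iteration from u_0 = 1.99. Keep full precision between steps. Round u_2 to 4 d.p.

f'(u) = 1/u + 1
u_0 = 1.990000: f = -3.071865, f' = 1.502513 → u_1 = 1.990000 - (-3.071865)/(1.502513) = 4.034486
u_1 = 4.034486: f = -0.320636, f' = 1.247863 → u_2 = 4.034486 - (-0.320636)/(1.247863) = 4.291433

4.2914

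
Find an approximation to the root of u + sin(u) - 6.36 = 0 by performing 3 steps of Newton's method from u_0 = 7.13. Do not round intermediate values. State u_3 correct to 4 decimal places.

Newton update: u ← u − f(u)/f'(u).
f'(u) = 1 + cos(u)
u_0 = 7.130000: f = 1.519174, f' = 1.662373 → u_1 = 7.130000 - (1.519174)/(1.662373) = 6.216141
u_1 = 6.216141: f = -0.210853, f' = 1.997753 → u_2 = 6.216141 - (-0.210853)/(1.997753) = 6.321686
u_2 = 6.321686: f = 0.000177, f' = 1.999259 → u_3 = 6.321686 - (0.000177)/(1.999259) = 6.321597

6.3216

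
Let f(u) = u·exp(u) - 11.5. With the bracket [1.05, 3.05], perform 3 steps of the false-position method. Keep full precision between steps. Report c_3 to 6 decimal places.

1.638224

f(1.050000) = -8.499466, f(3.050000) = 52.901800
step 1: c = 1.326850, f(c) = -6.498902 < 0 → new bracket [1.326850, 3.050000]
step 2: c = 1.515376, f(c) = -4.603324 < 0 → new bracket [1.515376, 3.050000]
step 3: c = 1.638224, f(c) = -3.069668 < 0 → new bracket [1.638224, 3.050000]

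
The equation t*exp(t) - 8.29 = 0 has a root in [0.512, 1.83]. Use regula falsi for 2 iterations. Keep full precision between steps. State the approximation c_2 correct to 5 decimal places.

False-position update: c = (a·f(b) − b·f(a))/(f(b) − f(a)); replace the endpoint whose sign matches f(c).
f(0.512000) = -7.435664, f(1.830000) = 3.118013
step 1: c = 1.440606, f(c) = -2.205957 < 0 → new bracket [1.440606, 1.830000]
step 2: c = 1.601949, f(c) = -0.340014 < 0 → new bracket [1.601949, 1.830000]

1.60195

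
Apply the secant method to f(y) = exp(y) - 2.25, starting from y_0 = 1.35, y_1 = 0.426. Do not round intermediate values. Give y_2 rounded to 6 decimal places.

0.711536

Secant update: y_(k+1) = y_k − f(y_k)·(y_k − y_(k-1))/(f(y_k) − f(y_(k-1))).
f(y_0) = 1.607426, f(y_1) = -0.718879
y_2 = 0.426000 - (-0.718879)·(0.426000 - 1.350000)/(-0.718879 - (1.607426)) = 0.711536; f(y_2) = -0.212882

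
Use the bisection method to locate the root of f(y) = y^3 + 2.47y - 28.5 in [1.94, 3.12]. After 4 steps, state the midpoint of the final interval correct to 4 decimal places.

f(1.940000) = -16.406816, f(3.120000) = 9.577728 (opposite signs)
step 1: m = 2.530000, f(m) = -6.056623 < 0 → root in [2.530000, 3.120000]
step 2: m = 2.825000, f(m) = 1.023016 > 0 → root in [2.530000, 2.825000]
step 3: m = 2.677500, f(m) = -2.691561 < 0 → root in [2.677500, 2.825000]
step 4: m = 2.751250, f(m) = -0.879165 < 0 → root in [2.751250, 2.825000]
Midpoint of [2.751250, 2.825000] = 2.788125

2.7881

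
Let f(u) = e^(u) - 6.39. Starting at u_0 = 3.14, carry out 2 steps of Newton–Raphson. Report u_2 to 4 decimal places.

f'(u) = e^(u)
u_0 = 3.140000: f = 16.713867, f' = 23.103867 → u_1 = 3.140000 - (16.713867)/(23.103867) = 2.416577
u_1 = 2.416577: f = 4.817431, f' = 11.207431 → u_2 = 2.416577 - (4.817431)/(11.207431) = 1.986734

1.9867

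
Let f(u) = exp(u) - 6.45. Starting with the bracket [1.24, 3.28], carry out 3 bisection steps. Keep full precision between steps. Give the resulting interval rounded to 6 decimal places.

[1.750000, 2.005000]

f(1.240000) = -2.994387, f(3.280000) = 20.125773 (opposite signs)
step 1: m = 2.260000, f(m) = 3.133089 > 0 → root in [1.240000, 2.260000]
step 2: m = 1.750000, f(m) = -0.695397 < 0 → root in [1.750000, 2.260000]
step 3: m = 2.005000, f(m) = 0.976094 > 0 → root in [1.750000, 2.005000]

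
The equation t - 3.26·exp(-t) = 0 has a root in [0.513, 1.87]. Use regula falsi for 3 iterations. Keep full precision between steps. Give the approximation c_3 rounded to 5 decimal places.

False-position update: c = (a·f(b) − b·f(a))/(f(b) − f(a)); replace the endpoint whose sign matches f(c).
f(0.513000) = -1.438752, f(1.870000) = 1.367557
step 1: c = 1.208713, f(c) = 0.235338 > 0 → new bracket [0.513000, 1.208713]
step 2: c = 1.110912, f(c) = 0.037529 > 0 → new bracket [0.513000, 1.110912]
step 3: c = 1.095712, f(c) = 0.005890 > 0 → new bracket [0.513000, 1.095712]

1.09571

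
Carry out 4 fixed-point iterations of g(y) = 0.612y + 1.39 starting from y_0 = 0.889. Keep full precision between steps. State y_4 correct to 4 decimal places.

3.2046

y_1 = g(0.889000) = 1.934068
y_2 = g(1.934068) = 2.573650
y_3 = g(2.573650) = 2.965074
y_4 = g(2.965074) = 3.204625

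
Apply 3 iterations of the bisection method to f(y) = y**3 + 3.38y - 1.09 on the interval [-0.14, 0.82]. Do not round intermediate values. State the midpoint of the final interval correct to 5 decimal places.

0.28000

f(-0.140000) = -1.565944, f(0.820000) = 2.232968 (opposite signs)
step 1: m = 0.340000, f(m) = 0.098504 > 0 → root in [-0.140000, 0.340000]
step 2: m = 0.100000, f(m) = -0.751000 < 0 → root in [0.100000, 0.340000]
step 3: m = 0.220000, f(m) = -0.335752 < 0 → root in [0.220000, 0.340000]
Midpoint of [0.220000, 0.340000] = 0.280000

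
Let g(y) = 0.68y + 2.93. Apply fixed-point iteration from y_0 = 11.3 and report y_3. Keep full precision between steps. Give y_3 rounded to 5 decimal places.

9.83031

y_1 = g(11.300000) = 10.614000
y_2 = g(10.614000) = 10.147520
y_3 = g(10.147520) = 9.830314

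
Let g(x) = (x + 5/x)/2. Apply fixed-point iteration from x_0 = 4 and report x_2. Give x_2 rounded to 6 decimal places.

x_1 = g(4.000000) = 2.625000
x_2 = g(2.625000) = 2.264881

2.264881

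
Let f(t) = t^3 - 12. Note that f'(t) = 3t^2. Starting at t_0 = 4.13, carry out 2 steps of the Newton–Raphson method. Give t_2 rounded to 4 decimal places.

Newton update: t ← t − f(t)/f'(t).
t_0 = 4.130000: f = 58.444997, f' = 51.170700 → t_1 = 4.130000 - (58.444997)/(51.170700) = 2.987843
t_1 = 2.987843: f = 14.673077, f' = 26.781609 → t_2 = 2.987843 - (14.673077)/(26.781609) = 2.439964

2.4400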